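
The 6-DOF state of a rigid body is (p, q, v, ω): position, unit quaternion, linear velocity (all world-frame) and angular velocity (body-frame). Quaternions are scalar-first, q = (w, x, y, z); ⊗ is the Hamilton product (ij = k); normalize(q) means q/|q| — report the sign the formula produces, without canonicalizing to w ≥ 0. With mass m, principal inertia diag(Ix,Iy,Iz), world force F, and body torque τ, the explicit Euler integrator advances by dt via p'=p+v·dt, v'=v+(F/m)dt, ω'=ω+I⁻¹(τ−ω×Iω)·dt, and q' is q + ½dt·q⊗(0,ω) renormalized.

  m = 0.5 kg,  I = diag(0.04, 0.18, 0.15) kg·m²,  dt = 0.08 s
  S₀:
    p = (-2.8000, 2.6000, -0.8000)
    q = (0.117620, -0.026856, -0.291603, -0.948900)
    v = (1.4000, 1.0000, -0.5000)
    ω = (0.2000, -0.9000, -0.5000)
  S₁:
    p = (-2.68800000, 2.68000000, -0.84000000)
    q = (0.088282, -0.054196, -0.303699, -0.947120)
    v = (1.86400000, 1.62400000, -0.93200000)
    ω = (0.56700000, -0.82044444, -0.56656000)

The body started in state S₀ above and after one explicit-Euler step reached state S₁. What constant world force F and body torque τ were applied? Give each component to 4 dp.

Δv = v₁−v₀ = (0.46400000, 0.62400000, -0.43200000)
applied force F = (2.9000, 3.9000, -2.7000)
ω₁ − ω₀ = (0.36700000, 0.07955556, -0.06656000)
precession coupling = (-0.0135, 0.0110, -0.0252)
τ = I·(Δω/dt) + ω₀×(Iω₀) = (0.1700, 0.1900, -0.1500)

F = (2.9000, 3.9000, -2.7000)
τ = (0.1700, 0.1900, -0.1500)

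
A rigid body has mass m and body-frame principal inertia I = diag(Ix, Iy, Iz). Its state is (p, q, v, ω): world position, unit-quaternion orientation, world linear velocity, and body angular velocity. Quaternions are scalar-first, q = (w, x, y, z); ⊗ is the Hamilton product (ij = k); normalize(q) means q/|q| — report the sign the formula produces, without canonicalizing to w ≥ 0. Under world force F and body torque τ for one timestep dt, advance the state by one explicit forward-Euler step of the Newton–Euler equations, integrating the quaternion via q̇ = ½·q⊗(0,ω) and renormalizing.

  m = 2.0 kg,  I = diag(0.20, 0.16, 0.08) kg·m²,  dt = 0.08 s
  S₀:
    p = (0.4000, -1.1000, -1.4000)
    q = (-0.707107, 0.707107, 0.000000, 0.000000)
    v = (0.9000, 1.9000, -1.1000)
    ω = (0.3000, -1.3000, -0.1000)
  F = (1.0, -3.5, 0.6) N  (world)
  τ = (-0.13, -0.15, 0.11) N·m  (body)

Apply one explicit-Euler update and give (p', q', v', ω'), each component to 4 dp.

gyro term ω×Iω = (-0.0104, -0.0036, 0.0156)
angular accel α = (-0.5980, -0.9150, 1.1800)
ω + α·dt = (0.2522, -1.3732, -0.0056)
Hamilton product q⊗(0,ω) = (-0.2121321, -0.2121321, 0.9899498, -0.8485284)
updated quaternion q' = (-0.7146, 0.6976, 0.0395, -0.0339)
a = (0.5000, -1.7500, 0.3000)
p + v·dt = (0.4720, -0.9480, -1.4880)
v + (F/m)dt = (0.9400, 1.7600, -1.0760)

p' = (0.4720, -0.9480, -1.4880)
q' = (-0.7146, 0.6976, 0.0395, -0.0339)
v' = (0.9400, 1.7600, -1.0760)
ω' = (0.2522, -1.3732, -0.0056)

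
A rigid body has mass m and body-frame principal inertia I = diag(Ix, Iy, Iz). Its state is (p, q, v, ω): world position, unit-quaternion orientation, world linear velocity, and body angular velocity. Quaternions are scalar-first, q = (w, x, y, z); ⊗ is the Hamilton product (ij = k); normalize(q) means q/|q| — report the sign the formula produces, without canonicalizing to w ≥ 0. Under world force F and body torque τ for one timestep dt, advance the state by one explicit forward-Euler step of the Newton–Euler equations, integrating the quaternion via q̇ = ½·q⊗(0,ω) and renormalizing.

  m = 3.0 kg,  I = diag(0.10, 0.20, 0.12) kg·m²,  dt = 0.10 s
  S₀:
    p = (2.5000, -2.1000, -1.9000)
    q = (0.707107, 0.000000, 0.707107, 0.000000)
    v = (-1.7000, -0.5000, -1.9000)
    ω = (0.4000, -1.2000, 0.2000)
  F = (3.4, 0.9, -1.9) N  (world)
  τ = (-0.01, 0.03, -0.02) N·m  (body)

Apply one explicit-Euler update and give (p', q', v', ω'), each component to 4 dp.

ω×(Iω) gyroscopic = (0.0192, -0.0016, -0.0480)
angular accel α = (-0.2920, 0.1580, 0.2333)
new body rate ω' = (0.3708, -1.1842, 0.2233)
2q̇ = q⊗(0,ω) = (0.8485284, 0.4242642, -0.8485284, -0.1414214)
updated quaternion q' = (0.7480, 0.0212, 0.6633, -0.0071)
a = F/m = (1.1333, 0.3000, -0.6333)
p + v·dt = (2.3300, -2.1500, -2.0900)
v' = v + a·dt = (-1.5867, -0.4700, -1.9633)

p' = (2.3300, -2.1500, -2.0900)
q' = (0.7480, 0.0212, 0.6633, -0.0071)
v' = (-1.5867, -0.4700, -1.9633)
ω' = (0.3708, -1.1842, 0.2233)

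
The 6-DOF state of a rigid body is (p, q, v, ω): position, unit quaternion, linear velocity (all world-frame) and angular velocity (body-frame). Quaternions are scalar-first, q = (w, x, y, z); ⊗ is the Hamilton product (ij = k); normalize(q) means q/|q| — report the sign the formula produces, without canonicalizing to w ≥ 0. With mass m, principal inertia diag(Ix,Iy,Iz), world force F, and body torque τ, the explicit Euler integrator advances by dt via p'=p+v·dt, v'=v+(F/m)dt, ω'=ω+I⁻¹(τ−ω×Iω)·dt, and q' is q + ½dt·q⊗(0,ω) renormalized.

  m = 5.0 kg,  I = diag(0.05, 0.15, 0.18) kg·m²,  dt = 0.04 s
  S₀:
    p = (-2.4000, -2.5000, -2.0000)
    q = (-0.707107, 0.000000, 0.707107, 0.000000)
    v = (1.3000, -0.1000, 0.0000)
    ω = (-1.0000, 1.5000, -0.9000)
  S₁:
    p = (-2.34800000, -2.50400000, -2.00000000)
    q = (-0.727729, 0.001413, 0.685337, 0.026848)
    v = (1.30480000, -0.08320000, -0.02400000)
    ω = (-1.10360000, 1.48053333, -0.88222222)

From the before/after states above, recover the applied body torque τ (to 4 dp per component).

rate change Δω = (-0.10360000, -0.01946667, 0.01777778)
precession coupling = (-0.0405, -0.1170, -0.1500)
τ = I·(Δω/dt) + ω₀×(Iω₀) = (-0.1700, -0.1900, -0.0700)

τ = (-0.1700, -0.1900, -0.0700)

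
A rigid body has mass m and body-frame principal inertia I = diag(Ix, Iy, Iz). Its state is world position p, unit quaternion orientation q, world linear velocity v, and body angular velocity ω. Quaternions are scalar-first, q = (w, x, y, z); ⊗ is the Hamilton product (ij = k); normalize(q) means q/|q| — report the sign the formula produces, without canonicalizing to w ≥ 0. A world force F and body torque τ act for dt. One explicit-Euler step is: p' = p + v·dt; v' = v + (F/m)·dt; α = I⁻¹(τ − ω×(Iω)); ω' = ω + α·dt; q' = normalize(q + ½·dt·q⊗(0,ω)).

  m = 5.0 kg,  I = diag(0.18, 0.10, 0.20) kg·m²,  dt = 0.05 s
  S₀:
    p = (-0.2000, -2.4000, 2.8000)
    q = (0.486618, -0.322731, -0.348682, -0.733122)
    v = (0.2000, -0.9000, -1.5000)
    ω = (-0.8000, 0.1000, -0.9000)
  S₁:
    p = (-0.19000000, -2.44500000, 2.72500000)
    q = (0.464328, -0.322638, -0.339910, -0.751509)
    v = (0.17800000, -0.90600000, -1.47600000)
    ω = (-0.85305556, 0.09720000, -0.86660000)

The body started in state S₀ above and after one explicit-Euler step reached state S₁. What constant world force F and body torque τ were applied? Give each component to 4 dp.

F = (-2.2000, -0.6000, 2.4000)
τ = (-0.2000, -0.0200, 0.1400)

Δv = v₁−v₀ = (-0.02200000, -0.00600000, 0.02400000)
applied force F = (-2.2000, -0.6000, 2.4000)
ω₁ − ω₀ = (-0.05305556, -0.00280000, 0.03340000)
precession coupling = (-0.0090, -0.0144, 0.0064)
τ = I·(Δω/dt) + ω₀×(Iω₀) = (-0.2000, -0.0200, 0.1400)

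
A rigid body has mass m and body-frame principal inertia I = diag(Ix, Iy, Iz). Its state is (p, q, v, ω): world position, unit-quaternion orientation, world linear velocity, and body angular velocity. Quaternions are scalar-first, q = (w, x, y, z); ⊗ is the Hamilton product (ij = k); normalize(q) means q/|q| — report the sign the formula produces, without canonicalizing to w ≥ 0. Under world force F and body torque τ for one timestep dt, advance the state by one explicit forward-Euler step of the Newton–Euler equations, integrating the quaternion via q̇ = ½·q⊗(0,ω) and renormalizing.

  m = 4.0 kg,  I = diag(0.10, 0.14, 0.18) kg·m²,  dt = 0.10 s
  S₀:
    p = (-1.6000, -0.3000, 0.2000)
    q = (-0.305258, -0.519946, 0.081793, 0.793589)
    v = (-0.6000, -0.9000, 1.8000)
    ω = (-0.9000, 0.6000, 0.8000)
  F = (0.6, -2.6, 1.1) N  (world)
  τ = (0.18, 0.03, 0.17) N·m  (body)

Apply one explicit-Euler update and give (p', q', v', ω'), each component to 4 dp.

p' = (-1.6600, -0.3900, 0.3800)
q' = (-0.3620, -0.5256, 0.0576, 0.7677)
v' = (-0.5850, -0.9650, 1.8275)
ω' = (-0.7392, 0.5803, 0.9064)

a = F/m = (0.1500, -0.6500, 0.2750)
p + v·dt = (-1.6600, -0.3900, 0.3800)
v' = v + a·dt = (-0.5850, -0.9650, 1.8275)
ω×(Iω) gyroscopic = (0.0192, 0.0576, -0.0216)
angular accel α = (1.6080, -0.1971, 1.0644)
ω' = ω + α·dt = (-0.7392, 0.5803, 0.9064)
2q̇ = q⊗(0,ω) = (-1.1518984, -0.1359868, -0.4814281, -0.4825603)
q + ½dt·q⊗(0,ω), renormalized = (-0.3620, -0.5256, 0.0576, 0.7677)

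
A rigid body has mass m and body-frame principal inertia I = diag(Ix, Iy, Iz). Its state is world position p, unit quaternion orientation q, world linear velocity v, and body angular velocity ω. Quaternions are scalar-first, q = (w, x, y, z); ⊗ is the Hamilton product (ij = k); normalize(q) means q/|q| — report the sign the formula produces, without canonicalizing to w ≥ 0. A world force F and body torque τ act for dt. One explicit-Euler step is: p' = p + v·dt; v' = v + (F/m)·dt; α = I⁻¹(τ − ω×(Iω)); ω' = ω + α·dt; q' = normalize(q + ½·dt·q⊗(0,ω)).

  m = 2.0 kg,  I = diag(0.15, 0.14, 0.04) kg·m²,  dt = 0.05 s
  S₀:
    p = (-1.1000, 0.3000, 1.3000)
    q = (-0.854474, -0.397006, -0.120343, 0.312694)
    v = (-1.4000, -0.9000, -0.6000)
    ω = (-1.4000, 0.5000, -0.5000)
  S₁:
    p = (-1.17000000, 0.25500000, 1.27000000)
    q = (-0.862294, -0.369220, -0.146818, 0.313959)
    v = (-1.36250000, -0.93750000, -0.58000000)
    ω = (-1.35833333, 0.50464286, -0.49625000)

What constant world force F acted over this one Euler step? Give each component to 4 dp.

F = (1.5000, -1.5000, 0.8000)

Δv = v₁−v₀ = (0.03750000, -0.03750000, 0.02000000)
m·(v₁−v₀)/dt = (1.5000, -1.5000, 0.8000)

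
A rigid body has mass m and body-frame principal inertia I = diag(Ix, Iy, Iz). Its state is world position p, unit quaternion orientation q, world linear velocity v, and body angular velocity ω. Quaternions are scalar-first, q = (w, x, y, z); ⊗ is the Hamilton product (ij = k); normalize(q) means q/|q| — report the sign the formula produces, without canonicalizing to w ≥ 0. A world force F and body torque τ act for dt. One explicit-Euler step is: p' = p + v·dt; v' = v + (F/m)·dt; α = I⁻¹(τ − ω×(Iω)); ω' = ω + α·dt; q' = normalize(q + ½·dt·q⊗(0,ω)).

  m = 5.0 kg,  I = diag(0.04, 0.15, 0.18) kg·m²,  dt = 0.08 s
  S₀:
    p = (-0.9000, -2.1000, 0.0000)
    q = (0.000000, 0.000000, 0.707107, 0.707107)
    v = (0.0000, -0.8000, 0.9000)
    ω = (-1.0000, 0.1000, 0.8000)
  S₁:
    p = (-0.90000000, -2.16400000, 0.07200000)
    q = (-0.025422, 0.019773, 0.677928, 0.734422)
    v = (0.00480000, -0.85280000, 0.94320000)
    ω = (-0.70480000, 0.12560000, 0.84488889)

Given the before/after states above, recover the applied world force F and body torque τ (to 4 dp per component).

F = (0.3000, -3.3000, 2.7000)
τ = (0.1500, 0.1600, 0.0900)

Δω = ω₁−ω₀ = (0.29520000, 0.02560000, 0.04488889)
gyro term ω₀×Iω₀ = (0.0024, 0.1120, -0.0110)
applied torque τ = (0.1500, 0.1600, 0.0900)
Δv = v₁−v₀ = (0.00480000, -0.05280000, 0.04320000)
m·(v₁−v₀)/dt = (0.3000, -3.3000, 2.7000)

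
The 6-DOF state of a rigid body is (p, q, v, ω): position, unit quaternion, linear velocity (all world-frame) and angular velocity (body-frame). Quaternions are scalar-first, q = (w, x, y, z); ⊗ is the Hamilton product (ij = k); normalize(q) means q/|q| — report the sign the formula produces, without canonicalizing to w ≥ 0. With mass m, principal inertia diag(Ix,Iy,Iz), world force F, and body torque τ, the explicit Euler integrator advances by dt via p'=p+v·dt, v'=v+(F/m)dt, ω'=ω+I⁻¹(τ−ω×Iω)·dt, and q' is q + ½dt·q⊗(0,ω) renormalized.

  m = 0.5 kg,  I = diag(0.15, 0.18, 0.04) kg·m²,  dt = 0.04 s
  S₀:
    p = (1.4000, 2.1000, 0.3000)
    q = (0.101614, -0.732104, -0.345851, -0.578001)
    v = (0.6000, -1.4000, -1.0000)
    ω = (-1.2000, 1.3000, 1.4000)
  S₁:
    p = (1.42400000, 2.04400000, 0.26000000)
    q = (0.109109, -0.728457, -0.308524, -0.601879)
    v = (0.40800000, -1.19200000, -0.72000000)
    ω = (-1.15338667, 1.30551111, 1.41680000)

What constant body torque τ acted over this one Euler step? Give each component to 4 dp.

τ = (-0.0800, -0.1600, -0.0300)

rate change Δω = (0.04661333, 0.00551111, 0.01680000)
I·α + gyro = (-0.0800, -0.1600, -0.0300)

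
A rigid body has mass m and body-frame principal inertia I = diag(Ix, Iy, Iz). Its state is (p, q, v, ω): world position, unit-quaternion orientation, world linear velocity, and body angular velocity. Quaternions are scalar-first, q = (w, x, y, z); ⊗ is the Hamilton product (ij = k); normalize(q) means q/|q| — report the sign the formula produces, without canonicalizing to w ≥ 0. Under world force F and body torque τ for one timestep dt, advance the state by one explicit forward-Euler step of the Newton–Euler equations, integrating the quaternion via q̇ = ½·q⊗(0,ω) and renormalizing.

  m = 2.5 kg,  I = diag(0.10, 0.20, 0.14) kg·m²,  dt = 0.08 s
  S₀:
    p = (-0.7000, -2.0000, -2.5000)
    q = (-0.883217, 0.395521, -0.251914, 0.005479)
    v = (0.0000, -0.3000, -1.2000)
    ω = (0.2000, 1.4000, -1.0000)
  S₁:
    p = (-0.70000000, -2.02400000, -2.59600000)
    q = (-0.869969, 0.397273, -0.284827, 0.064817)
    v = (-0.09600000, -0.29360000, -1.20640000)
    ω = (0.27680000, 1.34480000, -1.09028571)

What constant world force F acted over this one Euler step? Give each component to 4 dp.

F = (-3.0000, 0.2000, -0.2000)

v₁ − v₀ = (-0.09600000, 0.00640000, -0.00640000)
F = m·Δv/dt = (-3.0000, 0.2000, -0.2000)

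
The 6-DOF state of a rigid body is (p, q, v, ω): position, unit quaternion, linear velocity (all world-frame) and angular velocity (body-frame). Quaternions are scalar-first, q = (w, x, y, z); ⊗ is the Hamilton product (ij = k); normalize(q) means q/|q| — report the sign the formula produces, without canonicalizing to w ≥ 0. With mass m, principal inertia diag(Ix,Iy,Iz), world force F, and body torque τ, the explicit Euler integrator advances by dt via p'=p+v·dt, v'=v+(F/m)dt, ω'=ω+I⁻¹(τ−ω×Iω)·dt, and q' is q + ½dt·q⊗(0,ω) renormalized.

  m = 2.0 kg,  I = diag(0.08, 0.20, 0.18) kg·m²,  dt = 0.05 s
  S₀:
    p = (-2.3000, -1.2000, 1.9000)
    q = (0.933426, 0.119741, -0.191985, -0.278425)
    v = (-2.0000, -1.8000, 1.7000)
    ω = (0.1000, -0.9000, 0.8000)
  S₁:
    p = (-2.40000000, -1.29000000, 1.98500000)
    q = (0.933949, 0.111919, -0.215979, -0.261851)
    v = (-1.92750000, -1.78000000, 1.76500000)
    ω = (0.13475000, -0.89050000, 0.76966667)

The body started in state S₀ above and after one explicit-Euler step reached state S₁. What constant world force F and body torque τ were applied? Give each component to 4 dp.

Δv = v₁−v₀ = (0.07250000, 0.02000000, 0.06500000)
m·(v₁−v₀)/dt = (2.9000, 0.8000, 2.6000)
ω₁ − ω₀ = (0.03475000, 0.00950000, -0.03033333)
ω₀×(Iω₀) = (0.0144, -0.0080, -0.0108)
I·α + gyro = (0.0700, 0.0300, -0.1200)

F = (2.9000, 0.8000, 2.6000)
τ = (0.0700, 0.0300, -0.1200)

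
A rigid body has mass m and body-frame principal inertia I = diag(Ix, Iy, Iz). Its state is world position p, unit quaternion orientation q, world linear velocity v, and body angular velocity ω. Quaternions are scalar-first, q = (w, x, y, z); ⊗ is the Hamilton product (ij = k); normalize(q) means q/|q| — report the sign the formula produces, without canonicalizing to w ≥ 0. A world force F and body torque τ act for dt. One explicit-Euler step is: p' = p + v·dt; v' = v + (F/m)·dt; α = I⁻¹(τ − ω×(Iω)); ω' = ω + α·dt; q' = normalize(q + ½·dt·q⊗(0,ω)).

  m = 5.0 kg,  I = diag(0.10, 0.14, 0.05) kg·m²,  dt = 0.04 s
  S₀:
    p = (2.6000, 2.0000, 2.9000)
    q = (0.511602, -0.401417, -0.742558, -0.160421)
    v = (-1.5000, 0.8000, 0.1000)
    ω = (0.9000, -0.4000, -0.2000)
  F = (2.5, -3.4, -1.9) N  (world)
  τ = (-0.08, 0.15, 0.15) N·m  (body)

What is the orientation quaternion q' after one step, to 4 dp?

q' = (0.5121, -0.3904, -0.7510, -0.1459)

2q̇ = q⊗(0,ω) = (0.0321679, 0.5447850, -0.4293031, 0.7265486)
updated quaternion q' = (0.5121, -0.3904, -0.7510, -0.1459)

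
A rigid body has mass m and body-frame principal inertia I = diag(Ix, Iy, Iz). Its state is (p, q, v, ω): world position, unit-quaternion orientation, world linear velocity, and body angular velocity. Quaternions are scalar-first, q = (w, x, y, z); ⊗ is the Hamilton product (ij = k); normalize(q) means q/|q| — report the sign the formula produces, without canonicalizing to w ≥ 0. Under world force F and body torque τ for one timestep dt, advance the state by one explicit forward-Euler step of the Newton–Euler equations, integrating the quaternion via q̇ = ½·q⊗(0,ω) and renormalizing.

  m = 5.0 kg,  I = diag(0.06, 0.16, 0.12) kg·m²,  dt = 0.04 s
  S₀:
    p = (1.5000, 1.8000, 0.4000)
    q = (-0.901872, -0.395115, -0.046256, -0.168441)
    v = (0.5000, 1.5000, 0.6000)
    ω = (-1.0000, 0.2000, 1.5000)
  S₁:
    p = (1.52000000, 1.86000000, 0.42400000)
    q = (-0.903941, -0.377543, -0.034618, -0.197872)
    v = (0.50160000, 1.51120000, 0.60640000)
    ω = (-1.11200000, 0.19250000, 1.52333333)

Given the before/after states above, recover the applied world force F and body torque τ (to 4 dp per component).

Δv = v₁−v₀ = (0.00160000, 0.01120000, 0.00640000)
applied force F = (0.2000, 1.4000, 0.8000)
Δω = ω₁−ω₀ = (-0.11200000, -0.00750000, 0.02333333)
τ = I·(Δω/dt) + ω₀×(Iω₀) = (-0.1800, 0.0600, 0.0500)

F = (0.2000, 1.4000, 0.8000)
τ = (-0.1800, 0.0600, 0.0500)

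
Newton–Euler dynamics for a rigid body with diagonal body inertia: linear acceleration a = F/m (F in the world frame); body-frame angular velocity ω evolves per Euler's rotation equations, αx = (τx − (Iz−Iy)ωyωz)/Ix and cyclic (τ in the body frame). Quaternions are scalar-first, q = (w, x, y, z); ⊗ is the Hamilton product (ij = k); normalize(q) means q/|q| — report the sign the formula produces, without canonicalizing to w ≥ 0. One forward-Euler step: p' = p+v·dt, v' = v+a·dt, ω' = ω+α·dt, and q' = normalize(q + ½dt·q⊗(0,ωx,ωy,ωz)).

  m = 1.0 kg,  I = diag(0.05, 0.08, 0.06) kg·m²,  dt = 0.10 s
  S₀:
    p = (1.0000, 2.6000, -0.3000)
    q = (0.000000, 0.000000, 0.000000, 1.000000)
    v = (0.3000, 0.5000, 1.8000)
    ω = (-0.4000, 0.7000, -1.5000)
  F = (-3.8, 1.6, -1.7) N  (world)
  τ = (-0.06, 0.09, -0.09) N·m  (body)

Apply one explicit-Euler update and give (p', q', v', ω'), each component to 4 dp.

p' = (1.0300, 2.6500, -0.1200)
q' = (0.0747, -0.0349, -0.0199, 0.9964)
v' = (-0.0800, 0.6600, 1.6300)
ω' = (-0.5620, 0.8200, -1.6360)

angular accel α = (-1.6200, 1.2000, -1.3600)
ω' = ω + α·dt = (-0.5620, 0.8200, -1.6360)
Hamilton product q⊗(0,ω) = (1.5000000, -0.7000000, -0.4000000, 0.0000000)
q + ½dt·q⊗(0,ω), renormalized = (0.0747, -0.0349, -0.0199, 0.9964)
p + v·dt = (1.0300, 2.6500, -0.1200)
new velocity v' = (-0.0800, 0.6600, 1.6300)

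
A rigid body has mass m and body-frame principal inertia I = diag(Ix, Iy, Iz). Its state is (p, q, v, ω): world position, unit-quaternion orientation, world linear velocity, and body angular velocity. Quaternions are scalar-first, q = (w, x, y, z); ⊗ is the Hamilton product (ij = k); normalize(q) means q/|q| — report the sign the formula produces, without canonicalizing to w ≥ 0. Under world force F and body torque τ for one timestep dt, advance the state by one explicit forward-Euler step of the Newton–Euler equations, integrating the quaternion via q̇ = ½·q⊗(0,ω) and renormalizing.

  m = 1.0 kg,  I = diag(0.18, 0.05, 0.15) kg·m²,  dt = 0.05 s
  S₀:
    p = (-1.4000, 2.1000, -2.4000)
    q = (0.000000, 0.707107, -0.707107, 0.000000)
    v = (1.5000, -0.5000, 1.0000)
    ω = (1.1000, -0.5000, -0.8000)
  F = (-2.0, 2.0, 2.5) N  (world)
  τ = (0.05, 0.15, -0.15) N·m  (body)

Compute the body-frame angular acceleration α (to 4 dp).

α = (0.0556, 3.5280, -1.4767)

precession coupling ω×(Iω) = (0.0400, -0.0264, 0.0715)
angular accel α = (0.0556, 3.5280, -1.4767)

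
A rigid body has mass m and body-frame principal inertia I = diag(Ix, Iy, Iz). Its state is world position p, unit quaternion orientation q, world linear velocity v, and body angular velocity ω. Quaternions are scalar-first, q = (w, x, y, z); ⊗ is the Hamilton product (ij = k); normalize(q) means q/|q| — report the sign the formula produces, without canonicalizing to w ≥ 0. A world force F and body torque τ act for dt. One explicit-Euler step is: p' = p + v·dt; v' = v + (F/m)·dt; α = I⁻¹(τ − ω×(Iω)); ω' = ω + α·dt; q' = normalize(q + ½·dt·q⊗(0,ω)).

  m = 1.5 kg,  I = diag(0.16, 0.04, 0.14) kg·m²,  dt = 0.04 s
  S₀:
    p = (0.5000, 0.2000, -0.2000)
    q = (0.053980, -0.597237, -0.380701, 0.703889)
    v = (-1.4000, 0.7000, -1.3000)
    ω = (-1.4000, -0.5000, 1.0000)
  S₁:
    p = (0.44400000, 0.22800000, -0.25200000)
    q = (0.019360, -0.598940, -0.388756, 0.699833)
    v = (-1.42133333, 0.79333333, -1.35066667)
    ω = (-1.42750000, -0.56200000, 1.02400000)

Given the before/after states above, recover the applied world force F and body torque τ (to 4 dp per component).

F = (-0.8000, 3.5000, -1.9000)
τ = (-0.1600, -0.0900, 0.0000)

Δω = ω₁−ω₀ = (-0.02750000, -0.06200000, 0.02400000)
ω₀×(Iω₀) = (-0.0500, -0.0280, -0.0840)
τ = I·(Δω/dt) + ω₀×(Iω₀) = (-0.1600, -0.0900, 0.0000)
v₁ − v₀ = (-0.02133333, 0.09333333, -0.05066667)
F = m·Δv/dt = (-0.8000, 3.5000, -1.9000)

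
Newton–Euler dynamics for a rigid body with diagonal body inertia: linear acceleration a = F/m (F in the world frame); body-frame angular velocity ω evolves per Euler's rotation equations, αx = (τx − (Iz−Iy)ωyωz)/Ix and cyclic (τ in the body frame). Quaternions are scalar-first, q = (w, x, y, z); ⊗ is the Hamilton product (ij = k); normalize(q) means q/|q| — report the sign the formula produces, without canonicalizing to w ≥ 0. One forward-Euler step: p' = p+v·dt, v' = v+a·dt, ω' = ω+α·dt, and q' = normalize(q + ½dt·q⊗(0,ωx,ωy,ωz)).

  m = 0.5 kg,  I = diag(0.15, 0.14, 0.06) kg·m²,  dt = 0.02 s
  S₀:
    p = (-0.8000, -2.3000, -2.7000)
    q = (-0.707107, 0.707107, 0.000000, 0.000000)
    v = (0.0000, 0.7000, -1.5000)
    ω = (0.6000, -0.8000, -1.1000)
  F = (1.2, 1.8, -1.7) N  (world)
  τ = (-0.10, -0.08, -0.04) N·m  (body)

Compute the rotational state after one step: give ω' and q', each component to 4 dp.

α = I⁻¹(τ − ω×Iω) = (-0.1973, -0.1471, -0.7467)
new body rate ω' = (0.5961, -0.8029, -1.1149)
2q̇ = q⊗(0,ω) = (-0.4242642, -0.4242642, 1.3435033, 0.2121321)
q' = normalize(q + ½dt·q⊗(0,ω)) = (-0.7113, 0.7028, 0.0134, 0.0021)

ω' = (0.5961, -0.8029, -1.1149)
q' = (-0.7113, 0.7028, 0.0134, 0.0021)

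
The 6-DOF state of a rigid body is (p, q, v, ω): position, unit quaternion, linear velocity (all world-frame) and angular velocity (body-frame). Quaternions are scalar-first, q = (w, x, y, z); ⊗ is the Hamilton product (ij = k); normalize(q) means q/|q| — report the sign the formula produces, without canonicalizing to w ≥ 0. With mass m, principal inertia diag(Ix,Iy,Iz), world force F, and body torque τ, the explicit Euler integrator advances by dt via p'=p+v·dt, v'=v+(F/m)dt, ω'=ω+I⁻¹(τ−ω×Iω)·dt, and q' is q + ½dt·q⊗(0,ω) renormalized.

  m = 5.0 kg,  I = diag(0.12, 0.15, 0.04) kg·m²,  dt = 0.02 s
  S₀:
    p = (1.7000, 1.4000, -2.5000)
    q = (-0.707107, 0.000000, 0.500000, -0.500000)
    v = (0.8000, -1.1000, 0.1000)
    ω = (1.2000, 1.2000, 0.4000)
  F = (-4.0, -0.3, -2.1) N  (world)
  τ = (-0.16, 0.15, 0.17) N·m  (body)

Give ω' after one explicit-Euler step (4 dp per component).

precession coupling ω×(Iω) = (-0.0528, 0.0384, 0.0432)
angular accel α = (-0.8933, 0.7440, 3.1700)
ω + α·dt = (1.1821, 1.2149, 0.4634)

ω' = (1.1821, 1.2149, 0.4634)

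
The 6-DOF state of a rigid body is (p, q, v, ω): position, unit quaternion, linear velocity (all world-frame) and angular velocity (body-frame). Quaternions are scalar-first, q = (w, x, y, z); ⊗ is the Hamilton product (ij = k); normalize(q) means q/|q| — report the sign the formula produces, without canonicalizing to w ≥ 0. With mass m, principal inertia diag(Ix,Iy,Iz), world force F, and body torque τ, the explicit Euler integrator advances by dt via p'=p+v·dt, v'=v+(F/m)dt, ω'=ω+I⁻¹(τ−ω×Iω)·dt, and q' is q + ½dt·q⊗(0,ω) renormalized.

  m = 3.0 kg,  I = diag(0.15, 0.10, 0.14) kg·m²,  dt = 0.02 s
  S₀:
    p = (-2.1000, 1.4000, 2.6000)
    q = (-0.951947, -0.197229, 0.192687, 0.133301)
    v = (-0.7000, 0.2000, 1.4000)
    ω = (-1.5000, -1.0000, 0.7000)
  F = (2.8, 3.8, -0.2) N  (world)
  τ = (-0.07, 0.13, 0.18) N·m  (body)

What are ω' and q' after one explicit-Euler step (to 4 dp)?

ω' = (-1.5056, -0.9719, 0.7364)
q' = (-0.9537, -0.1802, 0.2015, 0.1315)

precession coupling ω×(Iω) = (-0.0280, -0.0105, -0.0750)
angular accel α = (-0.2800, 1.4050, 1.8214)
new body rate ω' = (-1.5056, -0.9719, 0.7364)
Hamilton product q⊗(0,ω) = (-0.1964672, 1.6961024, 0.8900558, -0.1801034)
q' = normalize(q + ½dt·q⊗(0,ω)) = (-0.9537, -0.1802, 0.2015, 0.1315)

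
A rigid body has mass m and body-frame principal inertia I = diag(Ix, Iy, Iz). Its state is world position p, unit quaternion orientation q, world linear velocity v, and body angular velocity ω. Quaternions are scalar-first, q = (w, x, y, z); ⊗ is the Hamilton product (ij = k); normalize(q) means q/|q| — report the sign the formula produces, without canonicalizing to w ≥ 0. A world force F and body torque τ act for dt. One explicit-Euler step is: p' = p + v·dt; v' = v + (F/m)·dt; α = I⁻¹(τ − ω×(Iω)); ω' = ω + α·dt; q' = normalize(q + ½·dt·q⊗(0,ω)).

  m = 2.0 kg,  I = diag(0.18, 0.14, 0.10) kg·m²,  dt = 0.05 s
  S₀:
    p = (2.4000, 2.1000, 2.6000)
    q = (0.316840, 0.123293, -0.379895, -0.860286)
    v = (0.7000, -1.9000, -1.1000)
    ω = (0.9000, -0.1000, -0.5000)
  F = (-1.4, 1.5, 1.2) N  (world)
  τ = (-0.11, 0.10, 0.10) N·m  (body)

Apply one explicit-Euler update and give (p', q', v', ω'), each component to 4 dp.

p + v·dt = (2.4350, 2.0050, 2.5450)
v + (F/m)dt = (0.6650, -1.8625, -1.0700)
α = I⁻¹(τ − ω×Iω) = (-0.6000, 0.9714, 0.9640)
ω' = ω + α·dt = (0.8700, -0.0514, -0.4518)
Hamilton product q⊗(0,ω) = (-0.5790962, 0.3890749, -0.7442949, 0.1711562)
q + ½dt·q⊗(0,ω), renormalized = (0.3023, 0.1330, -0.3984, -0.8557)

p' = (2.4350, 2.0050, 2.5450)
q' = (0.3023, 0.1330, -0.3984, -0.8557)
v' = (0.6650, -1.8625, -1.0700)
ω' = (0.8700, -0.0514, -0.4518)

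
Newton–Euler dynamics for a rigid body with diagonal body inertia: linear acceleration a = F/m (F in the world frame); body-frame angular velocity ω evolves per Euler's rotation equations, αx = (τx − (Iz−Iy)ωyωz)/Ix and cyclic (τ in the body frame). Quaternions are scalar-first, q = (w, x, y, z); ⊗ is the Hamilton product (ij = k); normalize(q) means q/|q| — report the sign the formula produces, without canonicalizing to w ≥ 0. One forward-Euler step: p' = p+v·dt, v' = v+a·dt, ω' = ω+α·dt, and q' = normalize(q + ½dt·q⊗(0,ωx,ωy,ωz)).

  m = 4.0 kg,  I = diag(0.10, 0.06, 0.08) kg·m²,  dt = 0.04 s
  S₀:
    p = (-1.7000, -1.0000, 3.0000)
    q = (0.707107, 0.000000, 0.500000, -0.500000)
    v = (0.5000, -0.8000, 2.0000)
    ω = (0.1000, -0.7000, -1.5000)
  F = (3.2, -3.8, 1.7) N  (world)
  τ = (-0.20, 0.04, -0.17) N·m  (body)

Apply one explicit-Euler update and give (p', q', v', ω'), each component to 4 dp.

p' = (-1.6800, -1.0320, 3.0800)
q' = (0.6987, -0.0206, 0.4888, -0.5219)
v' = (0.5320, -0.8380, 2.0170)
ω' = (0.0116, -0.6713, -1.5864)

(τ − ω×Iω)/I = (-2.2100, 0.7167, -2.1600)
ω + α·dt = (0.0116, -0.6713, -1.5864)
Hamilton product q⊗(0,ω) = (-0.4000000, -1.0292893, -0.5449749, -1.1106605)
q + ½dt·q⊗(0,ω), renormalized = (0.6987, -0.0206, 0.4888, -0.5219)
linear accel F/m = (0.8000, -0.9500, 0.4250)
new position p' = (-1.6800, -1.0320, 3.0800)
v + (F/m)dt = (0.5320, -0.8380, 2.0170)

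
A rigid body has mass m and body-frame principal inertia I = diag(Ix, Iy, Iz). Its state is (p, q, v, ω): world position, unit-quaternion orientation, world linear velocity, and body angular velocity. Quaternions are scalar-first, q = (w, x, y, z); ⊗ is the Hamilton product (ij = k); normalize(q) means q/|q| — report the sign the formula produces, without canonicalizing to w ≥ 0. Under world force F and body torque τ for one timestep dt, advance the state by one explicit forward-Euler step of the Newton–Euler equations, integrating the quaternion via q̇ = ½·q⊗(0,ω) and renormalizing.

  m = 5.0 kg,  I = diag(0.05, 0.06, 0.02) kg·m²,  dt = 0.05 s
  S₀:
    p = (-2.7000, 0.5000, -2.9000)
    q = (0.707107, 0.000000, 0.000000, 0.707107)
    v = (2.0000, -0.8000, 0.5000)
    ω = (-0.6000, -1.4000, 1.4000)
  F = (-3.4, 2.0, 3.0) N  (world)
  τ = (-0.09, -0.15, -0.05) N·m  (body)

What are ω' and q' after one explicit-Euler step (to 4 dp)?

ω' = (-0.7684, -1.5040, 1.2540)
q' = (0.6814, 0.0141, -0.0353, 0.7309)

precession coupling ω×(Iω) = (0.0784, -0.0252, 0.0084)
(τ − ω×Iω)/I = (-3.3680, -2.0800, -2.9200)
ω' = ω + α·dt = (-0.7684, -1.5040, 1.2540)
q⊗(0,ω) = (-0.9899498, 0.5656856, -1.4142140, 0.9899498)
q' = normalize(q + ½dt·q⊗(0,ω)) = (0.6814, 0.0141, -0.0353, 0.7309)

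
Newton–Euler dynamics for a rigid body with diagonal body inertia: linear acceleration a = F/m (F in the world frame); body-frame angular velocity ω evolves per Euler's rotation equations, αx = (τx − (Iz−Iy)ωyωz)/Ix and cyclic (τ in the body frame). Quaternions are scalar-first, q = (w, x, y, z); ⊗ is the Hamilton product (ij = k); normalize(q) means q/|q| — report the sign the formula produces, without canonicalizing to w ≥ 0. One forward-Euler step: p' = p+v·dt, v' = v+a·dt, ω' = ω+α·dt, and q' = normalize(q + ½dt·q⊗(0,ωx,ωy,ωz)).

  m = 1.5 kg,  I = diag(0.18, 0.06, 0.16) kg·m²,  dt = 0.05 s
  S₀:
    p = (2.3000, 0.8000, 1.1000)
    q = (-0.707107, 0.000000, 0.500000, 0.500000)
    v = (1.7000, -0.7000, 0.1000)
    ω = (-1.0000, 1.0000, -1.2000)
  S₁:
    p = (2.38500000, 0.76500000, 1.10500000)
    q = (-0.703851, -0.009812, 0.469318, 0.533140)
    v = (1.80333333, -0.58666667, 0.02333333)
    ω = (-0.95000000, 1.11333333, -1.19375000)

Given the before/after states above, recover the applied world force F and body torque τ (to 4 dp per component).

v₁ − v₀ = (0.10333333, 0.11333333, -0.07666667)
m·(v₁−v₀)/dt = (3.1000, 3.4000, -2.3000)
Δω = ω₁−ω₀ = (0.05000000, 0.11333333, 0.00625000)
gyro term ω₀×Iω₀ = (-0.1200, 0.0240, 0.1200)
τ = I·(Δω/dt) + ω₀×(Iω₀) = (0.0600, 0.1600, 0.1400)

F = (3.1000, 3.4000, -2.3000)
τ = (0.0600, 0.1600, 0.1400)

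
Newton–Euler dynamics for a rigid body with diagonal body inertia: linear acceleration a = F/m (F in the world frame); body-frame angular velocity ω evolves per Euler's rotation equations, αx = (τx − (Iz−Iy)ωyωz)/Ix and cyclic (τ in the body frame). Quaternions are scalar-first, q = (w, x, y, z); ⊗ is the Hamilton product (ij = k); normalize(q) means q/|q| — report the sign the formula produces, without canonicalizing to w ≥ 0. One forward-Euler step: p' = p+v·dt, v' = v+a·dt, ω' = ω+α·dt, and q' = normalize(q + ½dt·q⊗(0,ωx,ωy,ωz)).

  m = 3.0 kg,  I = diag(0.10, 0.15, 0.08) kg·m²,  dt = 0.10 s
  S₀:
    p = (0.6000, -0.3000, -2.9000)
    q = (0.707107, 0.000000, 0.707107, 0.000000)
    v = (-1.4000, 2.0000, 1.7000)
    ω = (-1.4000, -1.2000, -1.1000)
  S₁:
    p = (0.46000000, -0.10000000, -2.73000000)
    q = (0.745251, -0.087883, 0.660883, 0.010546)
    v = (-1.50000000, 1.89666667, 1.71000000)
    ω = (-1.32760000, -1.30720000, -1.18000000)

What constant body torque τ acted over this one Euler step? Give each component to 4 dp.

τ = (-0.0200, -0.1300, 0.0200)

rate change Δω = (0.07240000, -0.10720000, -0.08000000)
applied torque τ = (-0.0200, -0.1300, 0.0200)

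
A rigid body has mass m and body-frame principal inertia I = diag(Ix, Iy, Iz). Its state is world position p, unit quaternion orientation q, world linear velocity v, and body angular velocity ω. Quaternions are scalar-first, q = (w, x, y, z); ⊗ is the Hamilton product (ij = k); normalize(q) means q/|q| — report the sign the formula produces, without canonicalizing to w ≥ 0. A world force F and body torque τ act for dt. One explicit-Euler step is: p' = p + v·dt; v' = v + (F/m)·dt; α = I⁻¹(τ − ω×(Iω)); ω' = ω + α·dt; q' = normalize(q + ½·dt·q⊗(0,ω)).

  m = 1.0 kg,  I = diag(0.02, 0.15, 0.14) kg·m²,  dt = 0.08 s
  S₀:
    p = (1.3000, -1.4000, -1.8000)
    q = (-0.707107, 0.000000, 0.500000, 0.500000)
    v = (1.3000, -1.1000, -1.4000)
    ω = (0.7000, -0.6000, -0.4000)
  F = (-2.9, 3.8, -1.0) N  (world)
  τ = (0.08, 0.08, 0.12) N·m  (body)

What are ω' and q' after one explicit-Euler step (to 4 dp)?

ω' = (1.0296, -0.5753, -0.3002)
q' = (-0.6866, -0.0158, 0.5305, 0.4969)

α = I⁻¹(τ − ω×Iω) = (4.1200, 0.3093, 1.2471)
ω' = ω + α·dt = (1.0296, -0.5753, -0.3002)
2q̇ = q⊗(0,ω) = (0.5000000, -0.3949749, 0.7742642, -0.0671572)
q + ½dt·q⊗(0,ω), renormalized = (-0.6866, -0.0158, 0.5305, 0.4969)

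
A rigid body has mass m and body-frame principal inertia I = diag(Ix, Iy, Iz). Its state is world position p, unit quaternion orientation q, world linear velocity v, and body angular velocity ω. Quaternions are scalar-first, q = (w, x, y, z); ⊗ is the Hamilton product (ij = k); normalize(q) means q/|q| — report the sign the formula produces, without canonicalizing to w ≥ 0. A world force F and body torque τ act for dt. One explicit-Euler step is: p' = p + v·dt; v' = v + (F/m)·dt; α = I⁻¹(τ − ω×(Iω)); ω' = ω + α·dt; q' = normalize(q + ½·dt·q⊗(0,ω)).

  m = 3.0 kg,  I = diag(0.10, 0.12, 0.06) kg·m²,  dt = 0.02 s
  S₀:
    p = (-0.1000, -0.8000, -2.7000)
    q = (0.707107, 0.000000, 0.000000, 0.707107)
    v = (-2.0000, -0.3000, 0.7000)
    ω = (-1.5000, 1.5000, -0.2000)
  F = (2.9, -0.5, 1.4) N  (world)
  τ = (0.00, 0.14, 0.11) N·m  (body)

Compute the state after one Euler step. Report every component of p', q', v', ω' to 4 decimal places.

a = F/m = (0.9667, -0.1667, 0.4667)
p' = p + v·dt = (-0.1400, -0.8060, -2.6860)
v + (F/m)dt = (-1.9807, -0.3033, 0.7093)
gyro term ω×Iω = (0.0180, 0.0120, -0.0450)
(τ − ω×Iω)/I = (-0.1800, 1.0667, 2.5833)
ω' = ω + α·dt = (-1.5036, 1.5213, -0.1483)
q⊗(0,ω) = (0.1414214, -2.1213210, 0.0000000, -0.1414214)
q' = normalize(q + ½dt·q⊗(0,ω)) = (0.7084, -0.0212, 0.0000, 0.7055)

p' = (-0.1400, -0.8060, -2.6860)
q' = (0.7084, -0.0212, 0.0000, 0.7055)
v' = (-1.9807, -0.3033, 0.7093)
ω' = (-1.5036, 1.5213, -0.1483)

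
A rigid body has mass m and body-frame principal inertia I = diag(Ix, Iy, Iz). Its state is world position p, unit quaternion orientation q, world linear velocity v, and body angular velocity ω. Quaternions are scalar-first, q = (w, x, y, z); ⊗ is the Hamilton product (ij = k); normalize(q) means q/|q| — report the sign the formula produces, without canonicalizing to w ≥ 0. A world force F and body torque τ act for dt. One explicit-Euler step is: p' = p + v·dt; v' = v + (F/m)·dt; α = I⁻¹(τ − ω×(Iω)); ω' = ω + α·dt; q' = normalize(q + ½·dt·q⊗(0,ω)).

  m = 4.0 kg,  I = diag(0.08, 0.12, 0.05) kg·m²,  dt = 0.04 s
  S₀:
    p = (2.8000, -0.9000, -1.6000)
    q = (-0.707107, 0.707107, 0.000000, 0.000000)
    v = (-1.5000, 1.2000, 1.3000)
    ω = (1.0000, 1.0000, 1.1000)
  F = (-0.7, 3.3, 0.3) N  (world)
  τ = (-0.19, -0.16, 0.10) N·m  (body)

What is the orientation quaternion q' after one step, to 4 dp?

q' = (-0.7208, 0.6925, -0.0297, -0.0014)

q⊗(0,ω) = (-0.7071070, -0.7071070, -1.4849247, -0.0707107)
q' = normalize(q + ½dt·q⊗(0,ω)) = (-0.7208, 0.6925, -0.0297, -0.0014)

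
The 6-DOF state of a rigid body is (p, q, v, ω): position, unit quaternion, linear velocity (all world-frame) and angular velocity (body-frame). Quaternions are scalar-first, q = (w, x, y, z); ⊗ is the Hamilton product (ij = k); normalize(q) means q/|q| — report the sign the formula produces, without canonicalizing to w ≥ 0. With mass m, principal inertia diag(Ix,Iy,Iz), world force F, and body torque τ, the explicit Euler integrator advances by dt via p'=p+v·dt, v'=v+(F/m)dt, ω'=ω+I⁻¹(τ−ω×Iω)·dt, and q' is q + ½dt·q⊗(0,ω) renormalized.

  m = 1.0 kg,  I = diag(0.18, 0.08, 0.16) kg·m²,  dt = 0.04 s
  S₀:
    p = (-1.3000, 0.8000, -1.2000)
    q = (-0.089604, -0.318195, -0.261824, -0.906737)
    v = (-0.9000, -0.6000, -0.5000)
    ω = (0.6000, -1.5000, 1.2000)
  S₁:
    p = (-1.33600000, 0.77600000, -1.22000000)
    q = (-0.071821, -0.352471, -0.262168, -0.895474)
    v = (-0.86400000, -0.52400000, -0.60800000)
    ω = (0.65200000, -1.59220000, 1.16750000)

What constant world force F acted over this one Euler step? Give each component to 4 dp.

Δv = v₁−v₀ = (0.03600000, 0.07600000, -0.10800000)
applied force F = (0.9000, 1.9000, -2.7000)

F = (0.9000, 1.9000, -2.7000)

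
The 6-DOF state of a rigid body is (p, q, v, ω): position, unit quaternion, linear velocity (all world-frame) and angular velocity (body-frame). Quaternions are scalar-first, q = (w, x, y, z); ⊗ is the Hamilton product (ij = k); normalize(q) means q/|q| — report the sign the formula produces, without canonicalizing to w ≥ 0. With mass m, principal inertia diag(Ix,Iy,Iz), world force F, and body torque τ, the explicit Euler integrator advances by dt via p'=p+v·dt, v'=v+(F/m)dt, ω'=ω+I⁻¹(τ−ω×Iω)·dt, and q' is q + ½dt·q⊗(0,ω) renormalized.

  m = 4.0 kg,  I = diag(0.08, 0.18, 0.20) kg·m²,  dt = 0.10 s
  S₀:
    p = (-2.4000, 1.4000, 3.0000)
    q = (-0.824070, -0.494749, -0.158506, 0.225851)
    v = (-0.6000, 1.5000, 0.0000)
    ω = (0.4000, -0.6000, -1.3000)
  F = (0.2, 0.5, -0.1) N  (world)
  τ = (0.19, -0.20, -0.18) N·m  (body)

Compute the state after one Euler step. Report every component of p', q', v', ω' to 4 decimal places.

p' = (-2.4600, 1.5500, 3.0000)
q' = (-0.8020, -0.4928, -0.1610, 0.2966)
v' = (-0.5950, 1.5125, -0.0025)
ω' = (0.6180, -0.7458, -1.3780)

a = (0.0500, 0.1250, -0.0250)
new position p' = (-2.4600, 1.5500, 3.0000)
new velocity v' = (-0.5950, 1.5125, -0.0025)
angular accel α = (2.1800, -1.4578, -0.7800)
ω' = ω + α·dt = (0.6180, -0.7458, -1.3780)
q⊗(0,ω) = (0.3964023, 0.0119404, -0.0583913, 1.4315428)
q' = normalize(q + ½dt·q⊗(0,ω)) = (-0.8020, -0.4928, -0.1610, 0.2966)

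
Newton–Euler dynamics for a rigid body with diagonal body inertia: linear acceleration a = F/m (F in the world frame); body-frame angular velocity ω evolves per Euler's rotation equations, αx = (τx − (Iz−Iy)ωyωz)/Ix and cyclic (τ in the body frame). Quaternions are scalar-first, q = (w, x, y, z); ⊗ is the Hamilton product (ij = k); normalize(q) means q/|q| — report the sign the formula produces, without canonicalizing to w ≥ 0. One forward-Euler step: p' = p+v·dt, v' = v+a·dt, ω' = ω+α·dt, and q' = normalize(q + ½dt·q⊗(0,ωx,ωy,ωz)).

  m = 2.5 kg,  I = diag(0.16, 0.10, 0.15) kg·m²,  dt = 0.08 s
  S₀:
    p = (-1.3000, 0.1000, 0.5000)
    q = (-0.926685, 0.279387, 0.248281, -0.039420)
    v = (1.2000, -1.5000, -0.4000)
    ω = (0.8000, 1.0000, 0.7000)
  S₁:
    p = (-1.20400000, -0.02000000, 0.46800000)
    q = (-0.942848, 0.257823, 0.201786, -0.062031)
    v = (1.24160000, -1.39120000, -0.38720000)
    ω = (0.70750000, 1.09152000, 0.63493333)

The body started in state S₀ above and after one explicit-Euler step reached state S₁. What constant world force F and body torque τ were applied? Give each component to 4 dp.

rate change Δω = (-0.09250000, 0.09152000, -0.06506667)
ω₀×(Iω₀) = (0.0350, 0.0056, -0.0480)
I·α + gyro = (-0.1500, 0.1200, -0.1700)
velocity change Δv = (0.04160000, 0.10880000, 0.01280000)
applied force F = (1.3000, 3.4000, 0.4000)

F = (1.3000, 3.4000, 0.4000)
τ = (-0.1500, 0.1200, -0.1700)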